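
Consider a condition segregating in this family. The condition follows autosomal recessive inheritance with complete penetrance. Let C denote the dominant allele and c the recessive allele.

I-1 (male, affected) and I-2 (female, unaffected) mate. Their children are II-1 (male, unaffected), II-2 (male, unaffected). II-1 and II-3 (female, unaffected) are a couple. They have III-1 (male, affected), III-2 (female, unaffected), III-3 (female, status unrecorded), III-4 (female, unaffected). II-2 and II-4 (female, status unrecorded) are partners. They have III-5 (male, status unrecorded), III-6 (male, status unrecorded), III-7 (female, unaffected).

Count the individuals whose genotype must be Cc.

3

Obligate heterozygotes: II-1 is unaffected so carries C and received c from I-1 (cc), so II-1 is Cc; II-2 is unaffected so carries C and received c from I-1 (cc), so II-2 is Cc; II-3 is unaffected so carries C and passed c to III-1 (cc), so II-3 is Cc.
Every other individual is either homozygous by phenotype or has at least one consistent homozygous assignment, so the count is 3.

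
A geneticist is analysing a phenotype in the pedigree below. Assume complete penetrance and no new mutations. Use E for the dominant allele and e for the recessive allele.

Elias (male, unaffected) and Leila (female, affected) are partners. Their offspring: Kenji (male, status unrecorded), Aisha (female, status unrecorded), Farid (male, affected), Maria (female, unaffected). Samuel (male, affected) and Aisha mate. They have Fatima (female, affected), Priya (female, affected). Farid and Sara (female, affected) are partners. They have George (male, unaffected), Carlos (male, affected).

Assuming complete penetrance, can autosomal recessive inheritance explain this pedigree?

No

Under autosomal recessive, George (unaffected, male) cannot arise from Farid (affected) × Sara (affected).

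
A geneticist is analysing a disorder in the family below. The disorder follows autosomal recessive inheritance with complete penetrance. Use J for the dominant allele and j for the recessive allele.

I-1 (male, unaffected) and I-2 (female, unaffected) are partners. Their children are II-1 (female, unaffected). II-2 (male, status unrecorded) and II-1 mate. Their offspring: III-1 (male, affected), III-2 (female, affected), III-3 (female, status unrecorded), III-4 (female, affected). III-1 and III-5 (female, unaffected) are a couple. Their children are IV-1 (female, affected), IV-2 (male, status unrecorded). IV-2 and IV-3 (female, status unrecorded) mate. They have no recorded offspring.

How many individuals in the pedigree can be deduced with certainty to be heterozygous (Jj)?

2

Obligate heterozygotes: II-1 is unaffected so carries J and passed j to III-1 (jj), so II-1 is Jj; III-5 is unaffected so carries J and passed j to IV-1 (jj), so III-5 is Jj.
Every other individual is either homozygous by phenotype or has at least one consistent homozygous assignment, so the count is 2.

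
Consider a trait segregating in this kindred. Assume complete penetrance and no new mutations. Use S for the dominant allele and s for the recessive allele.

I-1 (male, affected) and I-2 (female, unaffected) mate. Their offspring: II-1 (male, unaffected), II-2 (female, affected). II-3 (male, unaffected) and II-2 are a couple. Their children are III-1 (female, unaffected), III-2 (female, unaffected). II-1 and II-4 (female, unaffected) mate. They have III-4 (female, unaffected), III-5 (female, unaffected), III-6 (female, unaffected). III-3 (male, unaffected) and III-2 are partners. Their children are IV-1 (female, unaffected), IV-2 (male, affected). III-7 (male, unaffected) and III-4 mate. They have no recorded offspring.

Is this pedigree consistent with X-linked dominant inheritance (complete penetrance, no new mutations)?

No

Under X-linked dominant, IV-2 (affected, male) cannot arise from III-3 (unaffected) × III-2 (unaffected).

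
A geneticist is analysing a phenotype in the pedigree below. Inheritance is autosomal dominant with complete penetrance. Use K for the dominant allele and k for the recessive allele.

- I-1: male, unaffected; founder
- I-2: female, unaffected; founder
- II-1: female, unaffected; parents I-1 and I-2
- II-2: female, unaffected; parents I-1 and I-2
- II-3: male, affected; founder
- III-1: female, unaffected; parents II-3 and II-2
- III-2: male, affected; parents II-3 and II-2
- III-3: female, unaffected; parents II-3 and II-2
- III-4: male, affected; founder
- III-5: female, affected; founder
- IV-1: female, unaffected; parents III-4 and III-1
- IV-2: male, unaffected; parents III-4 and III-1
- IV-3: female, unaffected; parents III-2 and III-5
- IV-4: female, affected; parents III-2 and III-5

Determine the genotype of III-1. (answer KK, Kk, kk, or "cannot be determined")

kk

III-1 is unaffected, so III-1 is kk.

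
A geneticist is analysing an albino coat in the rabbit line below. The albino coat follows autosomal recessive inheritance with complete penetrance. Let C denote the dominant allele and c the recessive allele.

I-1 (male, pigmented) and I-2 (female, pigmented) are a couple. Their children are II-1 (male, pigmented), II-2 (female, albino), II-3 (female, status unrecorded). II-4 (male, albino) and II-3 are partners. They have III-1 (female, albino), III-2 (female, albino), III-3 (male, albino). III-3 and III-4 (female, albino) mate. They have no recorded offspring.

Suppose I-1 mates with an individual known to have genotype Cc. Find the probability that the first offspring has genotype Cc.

I-1 is pigmented so carries C and passed c to II-2 (cc), so I-1 is Cc.
The cross gives 1/4 CC : 1/2 Cc : 1/4 cc, so P(offspring has genotype Cc) = 1/2.

1/2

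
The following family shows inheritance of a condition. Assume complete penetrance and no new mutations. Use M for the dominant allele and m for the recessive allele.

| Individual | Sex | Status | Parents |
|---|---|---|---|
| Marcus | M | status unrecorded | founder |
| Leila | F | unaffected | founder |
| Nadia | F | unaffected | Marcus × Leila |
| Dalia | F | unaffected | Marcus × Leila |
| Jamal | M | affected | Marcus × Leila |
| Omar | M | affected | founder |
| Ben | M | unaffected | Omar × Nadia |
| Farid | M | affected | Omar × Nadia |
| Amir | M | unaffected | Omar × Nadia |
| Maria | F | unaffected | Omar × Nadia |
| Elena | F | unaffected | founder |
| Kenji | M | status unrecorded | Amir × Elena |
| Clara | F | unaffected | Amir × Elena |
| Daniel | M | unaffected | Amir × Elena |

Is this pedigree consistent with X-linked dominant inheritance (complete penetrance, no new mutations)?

No

Under X-linked dominant, Jamal (affected, male) cannot arise from Marcus (unrecorded) × Leila (unaffected).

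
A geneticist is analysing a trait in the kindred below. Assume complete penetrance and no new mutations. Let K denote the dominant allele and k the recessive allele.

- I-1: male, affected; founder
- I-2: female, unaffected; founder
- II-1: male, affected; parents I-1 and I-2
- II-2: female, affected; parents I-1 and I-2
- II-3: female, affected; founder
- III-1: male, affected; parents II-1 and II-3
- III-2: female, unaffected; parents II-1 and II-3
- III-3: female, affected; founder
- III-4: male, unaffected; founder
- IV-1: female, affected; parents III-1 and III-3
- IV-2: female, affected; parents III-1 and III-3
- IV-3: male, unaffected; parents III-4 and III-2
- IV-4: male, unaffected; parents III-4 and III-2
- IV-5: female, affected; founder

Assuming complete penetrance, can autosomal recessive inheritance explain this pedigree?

No

Under autosomal recessive, III-2 (unaffected, female) cannot arise from II-1 (affected) × II-3 (affected).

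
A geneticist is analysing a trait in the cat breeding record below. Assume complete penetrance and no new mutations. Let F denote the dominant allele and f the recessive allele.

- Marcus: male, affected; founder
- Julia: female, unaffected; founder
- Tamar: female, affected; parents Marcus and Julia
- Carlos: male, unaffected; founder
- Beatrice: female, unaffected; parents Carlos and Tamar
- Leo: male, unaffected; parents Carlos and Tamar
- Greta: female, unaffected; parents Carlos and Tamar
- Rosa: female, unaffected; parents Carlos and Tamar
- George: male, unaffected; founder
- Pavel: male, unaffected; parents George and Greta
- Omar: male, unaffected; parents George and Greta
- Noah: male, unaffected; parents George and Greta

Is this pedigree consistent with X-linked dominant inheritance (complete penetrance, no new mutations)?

Yes

A consistent assignment under X-linked dominant exists: Marcus X^F Y, Julia X^f X^f, Tamar X^F X^f, Carlos X^f Y, Beatrice X^f X^f, Leo X^f Y, Greta X^f X^f, Rosa X^f X^f, George X^f Y, Pavel X^f Y, Omar X^f Y, Noah X^f Y.
In this assignment every recorded phenotype matches its genotype and every non-founder's genotype is obtainable from its parents' genotypes, so the pedigree is consistent.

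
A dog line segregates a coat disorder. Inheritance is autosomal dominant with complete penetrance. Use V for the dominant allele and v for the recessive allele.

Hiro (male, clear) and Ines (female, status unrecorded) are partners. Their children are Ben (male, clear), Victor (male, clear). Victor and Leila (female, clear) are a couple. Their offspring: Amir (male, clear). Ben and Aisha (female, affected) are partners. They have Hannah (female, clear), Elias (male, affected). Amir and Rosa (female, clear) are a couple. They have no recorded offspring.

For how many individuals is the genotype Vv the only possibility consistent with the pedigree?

2

Obligate heterozygotes: Aisha is affected so carries V and passed v to Hannah (vv), so Aisha is Vv; Elias is affected so carries V and received v from Ben (vv), so Elias is Vv.
Every other individual is either homozygous by phenotype or has at least one consistent homozygous assignment, so the count is 2.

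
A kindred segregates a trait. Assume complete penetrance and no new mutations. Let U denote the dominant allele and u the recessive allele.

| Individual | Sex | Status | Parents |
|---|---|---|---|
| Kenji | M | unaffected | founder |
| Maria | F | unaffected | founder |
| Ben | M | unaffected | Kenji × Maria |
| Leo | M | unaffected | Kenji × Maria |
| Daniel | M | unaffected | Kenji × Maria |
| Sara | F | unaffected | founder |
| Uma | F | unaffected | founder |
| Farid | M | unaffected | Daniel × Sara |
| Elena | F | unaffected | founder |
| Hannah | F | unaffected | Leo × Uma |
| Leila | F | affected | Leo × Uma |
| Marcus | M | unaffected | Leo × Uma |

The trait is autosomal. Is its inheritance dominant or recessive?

Leo and Uma are both unaffected yet have an affected child Leila. Under dominance, an affected child requires at least one affected parent, so the trait cannot be dominant.

recessive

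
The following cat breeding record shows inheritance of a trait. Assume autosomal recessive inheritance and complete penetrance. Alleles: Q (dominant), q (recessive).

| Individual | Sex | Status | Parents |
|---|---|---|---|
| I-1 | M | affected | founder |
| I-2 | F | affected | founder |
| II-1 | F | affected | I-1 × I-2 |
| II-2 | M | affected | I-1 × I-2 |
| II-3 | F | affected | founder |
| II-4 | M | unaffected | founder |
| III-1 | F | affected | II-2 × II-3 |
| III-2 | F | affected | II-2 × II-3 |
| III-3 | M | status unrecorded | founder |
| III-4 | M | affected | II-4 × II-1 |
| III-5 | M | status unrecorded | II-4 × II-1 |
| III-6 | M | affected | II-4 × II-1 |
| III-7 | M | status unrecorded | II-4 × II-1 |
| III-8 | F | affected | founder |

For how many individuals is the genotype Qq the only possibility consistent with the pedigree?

Obligate heterozygotes: II-4 is unaffected so carries Q and passed q to III-4 (qq), so II-4 is Qq.
Every other individual is either homozygous by phenotype or has at least one consistent homozygous assignment, so the count is 1.

1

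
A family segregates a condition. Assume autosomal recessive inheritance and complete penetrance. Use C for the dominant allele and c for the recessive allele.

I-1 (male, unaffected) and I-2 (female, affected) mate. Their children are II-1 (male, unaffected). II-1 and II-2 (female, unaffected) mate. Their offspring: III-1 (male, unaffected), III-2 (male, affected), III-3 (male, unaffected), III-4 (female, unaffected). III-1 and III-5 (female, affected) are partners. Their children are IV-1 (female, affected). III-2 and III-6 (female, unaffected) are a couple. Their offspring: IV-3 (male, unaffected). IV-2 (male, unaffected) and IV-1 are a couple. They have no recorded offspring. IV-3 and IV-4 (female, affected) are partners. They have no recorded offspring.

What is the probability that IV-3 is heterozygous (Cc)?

1

IV-3 is unaffected so carries C and received c from III-2 (cc), so IV-3 is Cc, giving P(Cc) = 1.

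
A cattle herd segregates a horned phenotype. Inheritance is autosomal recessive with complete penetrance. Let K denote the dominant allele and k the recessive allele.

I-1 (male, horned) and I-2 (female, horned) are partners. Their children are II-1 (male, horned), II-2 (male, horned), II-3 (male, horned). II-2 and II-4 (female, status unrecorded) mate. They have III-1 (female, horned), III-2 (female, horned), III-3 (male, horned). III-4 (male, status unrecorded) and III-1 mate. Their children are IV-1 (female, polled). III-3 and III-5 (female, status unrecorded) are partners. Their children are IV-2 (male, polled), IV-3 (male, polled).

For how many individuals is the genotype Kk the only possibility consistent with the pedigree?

Obligate heterozygotes: IV-1 is polled so carries K and received k from III-1 (kk), so IV-1 is Kk; IV-2 is polled so carries K and received k from III-3 (kk), so IV-2 is Kk; IV-3 is polled so carries K and received k from III-3 (kk), so IV-3 is Kk.
Every other individual is either homozygous by phenotype or has at least one consistent homozygous assignment, so the count is 3.

3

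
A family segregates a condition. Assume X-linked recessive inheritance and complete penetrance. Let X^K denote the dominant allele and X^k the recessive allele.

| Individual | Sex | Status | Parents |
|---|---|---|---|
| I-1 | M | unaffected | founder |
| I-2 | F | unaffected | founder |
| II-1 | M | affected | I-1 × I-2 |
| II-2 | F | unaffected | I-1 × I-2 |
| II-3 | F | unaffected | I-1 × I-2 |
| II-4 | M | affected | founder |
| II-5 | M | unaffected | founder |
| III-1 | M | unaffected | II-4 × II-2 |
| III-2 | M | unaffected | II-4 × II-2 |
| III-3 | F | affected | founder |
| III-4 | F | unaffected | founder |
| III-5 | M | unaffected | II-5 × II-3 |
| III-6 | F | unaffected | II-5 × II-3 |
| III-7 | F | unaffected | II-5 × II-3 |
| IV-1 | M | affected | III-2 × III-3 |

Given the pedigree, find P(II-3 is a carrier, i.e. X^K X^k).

1/3

I-1 is unaffected, so I-1 is X^K Y.
I-2 is unaffected so carries K and passed k to II-1 (X^k Y), so I-2 is X^K X^k.
Their cross gives offspring ratios 1/2 X^K X^K : 1/2 X^K X^k. Conditioning on II-3 being unaffected, P(X^K X^k) = 1/2 / 1 = 1/2 before taking II-3's own offspring into account.
II-5 is unaffected, so II-5 is X^K Y.
Now use II-3's offspring. Probability of each recorded status — unaffected son III-5: 1/2 if II-3 is X^K X^k, 1 if X^K X^K. (III-6, III-7: equally likely either way, so uninformative.)
Bayes: P(X^K X^k) = 1/2·1/2 / (1/2·1/2 + 1/2·1) = 1/3.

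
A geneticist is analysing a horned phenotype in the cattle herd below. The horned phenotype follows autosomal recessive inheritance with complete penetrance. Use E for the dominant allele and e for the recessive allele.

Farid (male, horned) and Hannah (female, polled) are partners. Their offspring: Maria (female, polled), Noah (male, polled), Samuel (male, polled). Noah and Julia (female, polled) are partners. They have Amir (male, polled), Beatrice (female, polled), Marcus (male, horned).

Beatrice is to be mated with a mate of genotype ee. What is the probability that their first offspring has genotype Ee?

2/3

Noah is polled so carries E and received e from Farid (ee), so Noah is Ee.
Julia is polled so carries E and passed e to Marcus (ee), so Julia is Ee.
Beatrice is a polled offspring of Noah (Ee) × Julia (Ee), whose cross gives 1/4 EE : 1/2 Ee : 1/4 ee; conditioning on being polled, Beatrice is EE with probability 1/3, Ee with probability 2/3.
Summing over parental genotype combinations, P(offspring has genotype Ee) = 1/3·1 + 2/3·1/2 = 2/3.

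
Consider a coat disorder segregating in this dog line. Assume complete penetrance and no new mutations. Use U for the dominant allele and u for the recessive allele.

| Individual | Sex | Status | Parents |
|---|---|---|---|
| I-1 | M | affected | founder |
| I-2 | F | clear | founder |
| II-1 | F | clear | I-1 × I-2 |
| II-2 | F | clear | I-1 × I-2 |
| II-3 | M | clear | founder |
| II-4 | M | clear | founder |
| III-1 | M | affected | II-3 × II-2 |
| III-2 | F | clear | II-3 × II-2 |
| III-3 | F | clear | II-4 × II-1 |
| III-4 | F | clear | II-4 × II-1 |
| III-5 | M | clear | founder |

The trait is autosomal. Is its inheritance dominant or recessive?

II-3 and II-2 are both clear yet have an affected child III-1. Under dominance, an affected child requires at least one affected parent, so the trait cannot be dominant.

recessive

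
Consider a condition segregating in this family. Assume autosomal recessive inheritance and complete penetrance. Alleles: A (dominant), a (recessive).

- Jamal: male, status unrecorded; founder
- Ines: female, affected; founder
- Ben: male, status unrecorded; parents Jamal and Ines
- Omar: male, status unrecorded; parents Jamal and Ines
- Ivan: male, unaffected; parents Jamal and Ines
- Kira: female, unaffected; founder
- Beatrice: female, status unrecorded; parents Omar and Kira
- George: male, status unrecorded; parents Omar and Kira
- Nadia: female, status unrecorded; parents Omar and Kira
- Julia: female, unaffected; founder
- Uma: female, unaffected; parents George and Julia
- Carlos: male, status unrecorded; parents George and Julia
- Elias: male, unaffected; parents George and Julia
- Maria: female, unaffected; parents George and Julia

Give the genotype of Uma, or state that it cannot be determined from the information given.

Uma's phenotype allows AA or Aa, and no parent or child forces a single allele at both positions; consistent genotype assignments exist with Uma as AA or Aa.

cannot be determined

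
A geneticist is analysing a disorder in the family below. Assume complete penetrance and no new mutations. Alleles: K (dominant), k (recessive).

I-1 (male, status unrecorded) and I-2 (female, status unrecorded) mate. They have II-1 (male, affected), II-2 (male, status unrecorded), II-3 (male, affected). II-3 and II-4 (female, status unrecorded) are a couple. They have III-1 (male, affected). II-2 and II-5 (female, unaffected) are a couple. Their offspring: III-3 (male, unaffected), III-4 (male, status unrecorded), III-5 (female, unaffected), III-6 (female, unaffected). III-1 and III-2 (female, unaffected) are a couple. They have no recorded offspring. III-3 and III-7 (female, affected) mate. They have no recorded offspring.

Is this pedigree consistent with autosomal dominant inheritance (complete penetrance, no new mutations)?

A consistent assignment under autosomal dominant exists: I-1 KK, I-2 Kk, II-1 KK, II-2 Kk, II-3 KK, II-4 KK, II-5 kk, III-1 KK, III-2 kk, III-3 kk, III-4 Kk, III-5 kk, III-6 kk, III-7 KK.
In this assignment every recorded phenotype matches its genotype and every non-founder's genotype is obtainable from its parents' genotypes, so the pedigree is consistent.

Yes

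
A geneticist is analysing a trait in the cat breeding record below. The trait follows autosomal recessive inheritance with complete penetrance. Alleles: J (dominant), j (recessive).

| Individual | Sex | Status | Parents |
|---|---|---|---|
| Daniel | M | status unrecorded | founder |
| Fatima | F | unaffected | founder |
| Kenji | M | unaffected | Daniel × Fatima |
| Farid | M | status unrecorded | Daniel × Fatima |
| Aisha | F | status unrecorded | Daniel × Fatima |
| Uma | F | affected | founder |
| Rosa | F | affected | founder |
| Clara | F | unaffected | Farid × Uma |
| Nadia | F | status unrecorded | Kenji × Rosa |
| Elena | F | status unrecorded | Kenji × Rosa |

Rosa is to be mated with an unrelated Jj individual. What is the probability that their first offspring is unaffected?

1/2

Rosa is affected, so Rosa is jj.
The cross gives 1/2 Jj : 1/2 jj, so P(offspring is unaffected) = 1/2.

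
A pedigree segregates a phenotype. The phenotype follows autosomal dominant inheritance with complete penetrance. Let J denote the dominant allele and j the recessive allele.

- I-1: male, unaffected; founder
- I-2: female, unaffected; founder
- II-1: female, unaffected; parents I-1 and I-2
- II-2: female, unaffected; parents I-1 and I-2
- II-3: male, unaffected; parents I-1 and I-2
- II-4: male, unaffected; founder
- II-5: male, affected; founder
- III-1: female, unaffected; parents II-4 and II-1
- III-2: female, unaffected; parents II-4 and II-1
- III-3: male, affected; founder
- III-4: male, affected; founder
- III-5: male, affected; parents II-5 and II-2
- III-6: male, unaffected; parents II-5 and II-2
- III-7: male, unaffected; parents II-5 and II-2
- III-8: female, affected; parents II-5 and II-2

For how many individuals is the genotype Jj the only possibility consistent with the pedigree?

Obligate heterozygotes: II-5 is affected so carries J and passed j to III-6 (jj), so II-5 is Jj; III-5 is affected so carries J and received j from II-2 (jj), so III-5 is Jj; III-8 is affected so carries J and received j from II-2 (jj), so III-8 is Jj.
Every other individual is either homozygous by phenotype or has at least one consistent homozygous assignment, so the count is 3.

3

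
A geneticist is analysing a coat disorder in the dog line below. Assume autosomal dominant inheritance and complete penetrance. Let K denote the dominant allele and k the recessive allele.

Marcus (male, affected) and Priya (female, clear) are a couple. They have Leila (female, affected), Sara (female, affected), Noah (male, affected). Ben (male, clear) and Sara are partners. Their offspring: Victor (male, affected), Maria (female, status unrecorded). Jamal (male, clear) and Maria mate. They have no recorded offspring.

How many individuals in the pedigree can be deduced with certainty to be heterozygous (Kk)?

4

Obligate heterozygotes: Leila is affected so carries K and received k from Priya (kk), so Leila is Kk; Sara is affected so carries K and received k from Priya (kk), so Sara is Kk; Noah is affected so carries K and received k from Priya (kk), so Noah is Kk; Victor is affected so carries K and received k from Ben (kk), so Victor is Kk.
Every other individual is either homozygous by phenotype or has at least one consistent homozygous assignment, so the count is 4.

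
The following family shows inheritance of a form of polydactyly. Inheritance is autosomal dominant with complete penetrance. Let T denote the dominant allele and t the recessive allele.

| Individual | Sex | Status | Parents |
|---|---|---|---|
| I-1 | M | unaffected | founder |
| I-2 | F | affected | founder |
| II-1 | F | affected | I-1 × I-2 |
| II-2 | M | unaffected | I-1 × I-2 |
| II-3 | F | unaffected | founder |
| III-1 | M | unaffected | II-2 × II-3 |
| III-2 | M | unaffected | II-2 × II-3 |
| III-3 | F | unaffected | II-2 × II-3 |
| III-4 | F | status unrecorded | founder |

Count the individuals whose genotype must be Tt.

2

Obligate heterozygotes: I-2 is affected so carries T and passed t to II-2 (tt), so I-2 is Tt; II-1 is affected so carries T and received t from I-1 (tt), so II-1 is Tt.
Every other individual is either homozygous by phenotype or has at least one consistent homozygous assignment, so the count is 2.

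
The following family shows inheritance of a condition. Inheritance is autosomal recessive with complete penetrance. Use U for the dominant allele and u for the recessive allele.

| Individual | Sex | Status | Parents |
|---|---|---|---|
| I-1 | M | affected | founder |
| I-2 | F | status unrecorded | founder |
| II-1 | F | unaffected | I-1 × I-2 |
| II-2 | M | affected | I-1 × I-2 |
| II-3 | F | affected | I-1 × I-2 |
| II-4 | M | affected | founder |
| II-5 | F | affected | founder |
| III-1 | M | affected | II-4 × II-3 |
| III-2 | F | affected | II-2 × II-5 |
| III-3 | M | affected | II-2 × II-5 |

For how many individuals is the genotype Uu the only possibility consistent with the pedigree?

Obligate heterozygotes: I-2 passed U to II-1 (Uu, whose u came from I-1) and passed u to II-2 (uu), so I-2 is Uu; II-1 is unaffected so carries U and received u from I-1 (uu), so II-1 is Uu.
Every other individual is either homozygous by phenotype or has at least one consistent homozygous assignment, so the count is 2.

2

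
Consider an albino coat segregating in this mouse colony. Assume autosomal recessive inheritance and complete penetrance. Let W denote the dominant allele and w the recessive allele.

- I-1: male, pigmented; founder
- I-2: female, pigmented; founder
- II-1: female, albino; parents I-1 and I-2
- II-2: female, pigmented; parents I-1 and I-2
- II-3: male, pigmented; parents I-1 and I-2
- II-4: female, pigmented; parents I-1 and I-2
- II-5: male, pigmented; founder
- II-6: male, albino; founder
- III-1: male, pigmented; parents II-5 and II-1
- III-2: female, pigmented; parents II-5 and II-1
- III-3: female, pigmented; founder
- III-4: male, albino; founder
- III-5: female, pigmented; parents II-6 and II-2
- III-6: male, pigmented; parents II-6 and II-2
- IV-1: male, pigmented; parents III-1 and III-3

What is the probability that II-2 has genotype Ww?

1/3

I-1 is pigmented so carries W and passed w to II-1 (ww), so I-1 is Ww.
I-2 is pigmented so carries W and passed w to II-1 (ww), so I-2 is Ww.
Their cross gives offspring ratios 1/4 WW : 1/2 Ww : 1/4 ww. Conditioning on II-2 being pigmented, P(Ww) = 1/2 / 3/4 = 2/3 before taking II-2's own offspring into account.
II-6 is albino, so II-6 is ww.
Now use II-2's offspring. Probability of each recorded status — pigmented daughter III-5: 1/2 if II-2 is Ww, 1 if WW; pigmented son III-6: 1/2 if II-2 is Ww, 1 if WW.
Bayes: P(Ww) = 2/3·1/4 / (2/3·1/4 + 1/3·1) = 1/3.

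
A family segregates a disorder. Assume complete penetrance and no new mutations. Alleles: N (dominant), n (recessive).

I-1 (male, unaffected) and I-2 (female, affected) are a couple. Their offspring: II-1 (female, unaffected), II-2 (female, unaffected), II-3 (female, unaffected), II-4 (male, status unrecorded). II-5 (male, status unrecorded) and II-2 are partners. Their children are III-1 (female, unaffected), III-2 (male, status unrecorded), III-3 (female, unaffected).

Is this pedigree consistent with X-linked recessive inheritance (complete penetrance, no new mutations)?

A consistent assignment under X-linked recessive exists: I-1 X^N Y, I-2 X^n X^n, II-1 X^N X^n, II-2 X^N X^n, II-3 X^N X^n, II-4 X^n Y, II-5 X^N Y, III-1 X^N X^N, III-2 X^N Y, III-3 X^N X^N.
In this assignment every recorded phenotype matches its genotype and every non-founder's genotype is obtainable from its parents' genotypes, so the pedigree is consistent.

Yes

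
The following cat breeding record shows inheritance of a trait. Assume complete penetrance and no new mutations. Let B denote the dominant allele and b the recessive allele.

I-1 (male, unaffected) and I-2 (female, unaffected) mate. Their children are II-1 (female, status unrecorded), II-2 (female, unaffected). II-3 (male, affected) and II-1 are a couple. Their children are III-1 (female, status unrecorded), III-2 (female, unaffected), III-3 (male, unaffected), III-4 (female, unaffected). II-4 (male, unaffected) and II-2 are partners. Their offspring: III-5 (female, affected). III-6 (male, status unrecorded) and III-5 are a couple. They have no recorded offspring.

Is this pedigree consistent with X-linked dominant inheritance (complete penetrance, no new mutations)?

Under X-linked dominant, III-2 (unaffected, female) cannot arise from II-3 (affected) × II-1 (unrecorded).

No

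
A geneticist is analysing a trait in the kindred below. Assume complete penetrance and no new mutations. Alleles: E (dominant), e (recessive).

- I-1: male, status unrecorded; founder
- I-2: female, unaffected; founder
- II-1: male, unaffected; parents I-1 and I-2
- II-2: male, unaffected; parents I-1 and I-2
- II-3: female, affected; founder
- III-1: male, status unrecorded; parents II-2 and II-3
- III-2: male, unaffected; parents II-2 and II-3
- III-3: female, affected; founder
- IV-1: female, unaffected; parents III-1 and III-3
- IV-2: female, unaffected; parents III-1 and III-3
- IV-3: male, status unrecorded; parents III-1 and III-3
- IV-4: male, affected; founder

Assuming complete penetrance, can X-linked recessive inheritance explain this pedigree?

Under X-linked recessive, III-2 (unaffected, male) cannot arise from II-2 (unaffected) × II-3 (affected).

No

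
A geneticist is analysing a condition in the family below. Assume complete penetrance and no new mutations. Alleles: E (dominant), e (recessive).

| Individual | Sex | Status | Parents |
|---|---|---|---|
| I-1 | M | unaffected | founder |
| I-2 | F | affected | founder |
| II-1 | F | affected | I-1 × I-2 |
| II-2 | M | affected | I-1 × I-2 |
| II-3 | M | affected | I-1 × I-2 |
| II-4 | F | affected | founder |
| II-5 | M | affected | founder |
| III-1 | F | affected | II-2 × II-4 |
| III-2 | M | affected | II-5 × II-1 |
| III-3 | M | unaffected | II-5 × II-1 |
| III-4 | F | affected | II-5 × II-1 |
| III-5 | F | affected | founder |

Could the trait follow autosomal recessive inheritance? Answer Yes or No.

No

Under autosomal recessive, III-3 (unaffected, male) cannot arise from II-5 (affected) × II-1 (affected).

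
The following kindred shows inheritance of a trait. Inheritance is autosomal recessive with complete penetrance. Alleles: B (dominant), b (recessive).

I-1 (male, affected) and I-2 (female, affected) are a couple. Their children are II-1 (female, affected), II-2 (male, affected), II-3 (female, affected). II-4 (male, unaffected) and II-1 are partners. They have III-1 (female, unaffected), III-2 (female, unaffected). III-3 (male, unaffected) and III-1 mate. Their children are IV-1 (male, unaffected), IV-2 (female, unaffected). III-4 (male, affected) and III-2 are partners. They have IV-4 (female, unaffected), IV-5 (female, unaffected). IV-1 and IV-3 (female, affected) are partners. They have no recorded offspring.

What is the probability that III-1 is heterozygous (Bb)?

III-1 is unaffected so carries B and received b from II-1 (bb), so III-1 is Bb, giving P(Bb) = 1.

1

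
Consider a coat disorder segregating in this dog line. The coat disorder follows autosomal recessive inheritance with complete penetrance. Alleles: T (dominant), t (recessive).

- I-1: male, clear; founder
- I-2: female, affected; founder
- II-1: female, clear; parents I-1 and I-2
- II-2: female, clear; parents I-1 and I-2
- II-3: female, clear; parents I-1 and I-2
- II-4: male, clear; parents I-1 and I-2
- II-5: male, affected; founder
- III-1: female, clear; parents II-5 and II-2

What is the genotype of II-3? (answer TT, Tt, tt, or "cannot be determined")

From phenotype alone, II-3 is TT or Tt.
II-3 is clear so carries T and received t from I-2 (tt), so II-3 is Tt.

Tt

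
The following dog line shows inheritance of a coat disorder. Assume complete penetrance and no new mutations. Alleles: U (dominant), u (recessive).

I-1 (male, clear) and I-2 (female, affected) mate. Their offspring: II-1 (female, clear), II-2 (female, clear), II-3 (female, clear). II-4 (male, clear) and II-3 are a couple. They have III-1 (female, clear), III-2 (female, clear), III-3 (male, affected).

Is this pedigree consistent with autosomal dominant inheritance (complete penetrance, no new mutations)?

No

Under autosomal dominant, III-3 (affected, male) cannot arise from II-4 (clear) × II-3 (clear).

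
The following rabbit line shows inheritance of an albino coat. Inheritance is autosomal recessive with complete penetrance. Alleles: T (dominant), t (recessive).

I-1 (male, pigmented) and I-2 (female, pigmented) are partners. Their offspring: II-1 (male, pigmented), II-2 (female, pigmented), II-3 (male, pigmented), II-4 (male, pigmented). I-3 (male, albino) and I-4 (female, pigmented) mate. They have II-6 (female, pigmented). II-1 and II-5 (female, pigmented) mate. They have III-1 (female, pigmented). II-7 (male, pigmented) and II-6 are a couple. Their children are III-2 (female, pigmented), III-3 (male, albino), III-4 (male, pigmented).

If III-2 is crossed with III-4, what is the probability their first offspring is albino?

1/9

II-7 is pigmented so carries T and passed t to III-3 (tt), so II-7 is Tt.
II-6 is pigmented so carries T and received t from I-3 (tt), so II-6 is Tt.
III-2 is a pigmented offspring of II-7 (Tt) × II-6 (Tt), whose cross gives 1/4 TT : 1/2 Tt : 1/4 tt; conditioning on being pigmented, III-2 is TT with probability 1/3, Tt with probability 2/3.
III-4 is a pigmented offspring of II-7 (Tt) × II-6 (Tt), whose cross gives 1/4 TT : 1/2 Tt : 1/4 tt; conditioning on being pigmented, III-4 is TT with probability 1/3, Tt with probability 2/3.
Summing over parental genotype combinations, P(offspring is albino) = 4/9·1/4 = 1/9.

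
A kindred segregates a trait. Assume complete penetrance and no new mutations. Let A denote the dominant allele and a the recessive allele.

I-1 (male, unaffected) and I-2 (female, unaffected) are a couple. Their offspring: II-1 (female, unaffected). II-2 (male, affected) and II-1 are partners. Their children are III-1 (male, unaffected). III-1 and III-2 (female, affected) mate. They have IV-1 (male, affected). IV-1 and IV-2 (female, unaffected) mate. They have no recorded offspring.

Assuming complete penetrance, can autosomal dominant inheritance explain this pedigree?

A consistent assignment under autosomal dominant exists: I-1 aa, I-2 aa, II-1 aa, II-2 Aa, III-1 aa, III-2 AA, IV-1 Aa, IV-2 aa.
In this assignment every recorded phenotype matches its genotype and every non-founder's genotype is obtainable from its parents' genotypes, so the pedigree is consistent.

Yes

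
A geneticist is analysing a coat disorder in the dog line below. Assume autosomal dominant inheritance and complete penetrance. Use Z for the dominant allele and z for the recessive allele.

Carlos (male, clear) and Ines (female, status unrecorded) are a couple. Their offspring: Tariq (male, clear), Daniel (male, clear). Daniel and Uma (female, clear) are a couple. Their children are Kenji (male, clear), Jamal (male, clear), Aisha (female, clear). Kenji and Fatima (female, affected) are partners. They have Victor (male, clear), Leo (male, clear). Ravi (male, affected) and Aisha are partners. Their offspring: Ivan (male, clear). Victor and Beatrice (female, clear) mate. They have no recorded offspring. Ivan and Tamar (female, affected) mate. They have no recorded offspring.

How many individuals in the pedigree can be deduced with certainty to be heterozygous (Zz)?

Obligate heterozygotes: Fatima is affected so carries Z and passed z to Victor (zz), so Fatima is Zz; Ravi is affected so carries Z and passed z to Ivan (zz), so Ravi is Zz.
Every other individual is either homozygous by phenotype or has at least one consistent homozygous assignment, so the count is 2.

2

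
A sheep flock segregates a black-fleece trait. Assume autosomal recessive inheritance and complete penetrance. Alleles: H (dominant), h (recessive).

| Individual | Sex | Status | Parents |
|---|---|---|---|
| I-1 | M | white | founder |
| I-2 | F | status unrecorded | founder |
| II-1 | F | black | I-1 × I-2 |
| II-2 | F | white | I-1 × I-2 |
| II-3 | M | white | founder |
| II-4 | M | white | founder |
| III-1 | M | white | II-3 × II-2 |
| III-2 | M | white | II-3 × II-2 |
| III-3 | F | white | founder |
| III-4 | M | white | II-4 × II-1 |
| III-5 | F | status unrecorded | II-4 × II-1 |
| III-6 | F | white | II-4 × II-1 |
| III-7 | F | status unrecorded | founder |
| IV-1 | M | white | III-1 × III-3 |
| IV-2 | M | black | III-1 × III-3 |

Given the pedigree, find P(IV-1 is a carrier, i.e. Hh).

2/3

III-1 is white so carries H and passed h to IV-2 (hh), so III-1 is Hh.
III-3 is white so carries H and passed h to IV-2 (hh), so III-3 is Hh.
Their cross gives offspring ratios 1/4 HH : 1/2 Hh : 1/4 hh. Conditioning on IV-1 being white, P(Hh) = 1/2 / 3/4 = 2/3.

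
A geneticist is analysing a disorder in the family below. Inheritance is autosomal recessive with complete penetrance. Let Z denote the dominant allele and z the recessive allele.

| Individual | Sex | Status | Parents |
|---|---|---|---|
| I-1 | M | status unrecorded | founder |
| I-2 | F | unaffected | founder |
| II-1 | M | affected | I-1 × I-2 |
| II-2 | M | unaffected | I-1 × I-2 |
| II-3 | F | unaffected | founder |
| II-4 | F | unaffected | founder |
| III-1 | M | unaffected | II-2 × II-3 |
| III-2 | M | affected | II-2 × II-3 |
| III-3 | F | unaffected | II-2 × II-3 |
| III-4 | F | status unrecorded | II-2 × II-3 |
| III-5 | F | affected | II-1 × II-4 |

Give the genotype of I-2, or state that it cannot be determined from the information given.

Zz

From phenotype alone, I-2 is ZZ or Zz.
I-2 is unaffected so carries Z and passed z to II-1 (zz), so I-2 is Zz.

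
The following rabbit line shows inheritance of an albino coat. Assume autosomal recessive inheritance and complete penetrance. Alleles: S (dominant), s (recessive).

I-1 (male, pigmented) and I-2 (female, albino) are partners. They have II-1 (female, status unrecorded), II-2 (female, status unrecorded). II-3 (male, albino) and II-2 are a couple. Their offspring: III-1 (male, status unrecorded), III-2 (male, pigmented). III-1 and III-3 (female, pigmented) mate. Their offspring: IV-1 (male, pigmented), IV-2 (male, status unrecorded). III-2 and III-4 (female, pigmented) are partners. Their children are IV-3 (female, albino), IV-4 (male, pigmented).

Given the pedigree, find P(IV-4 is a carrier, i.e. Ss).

III-2 is pigmented so carries S and received s from II-3 (ss), so III-2 is Ss.
III-4 is pigmented so carries S and passed s to IV-3 (ss), so III-4 is Ss.
Their cross gives offspring ratios 1/4 SS : 1/2 Ss : 1/4 ss. Conditioning on IV-4 being pigmented, P(Ss) = 1/2 / 3/4 = 2/3.

2/3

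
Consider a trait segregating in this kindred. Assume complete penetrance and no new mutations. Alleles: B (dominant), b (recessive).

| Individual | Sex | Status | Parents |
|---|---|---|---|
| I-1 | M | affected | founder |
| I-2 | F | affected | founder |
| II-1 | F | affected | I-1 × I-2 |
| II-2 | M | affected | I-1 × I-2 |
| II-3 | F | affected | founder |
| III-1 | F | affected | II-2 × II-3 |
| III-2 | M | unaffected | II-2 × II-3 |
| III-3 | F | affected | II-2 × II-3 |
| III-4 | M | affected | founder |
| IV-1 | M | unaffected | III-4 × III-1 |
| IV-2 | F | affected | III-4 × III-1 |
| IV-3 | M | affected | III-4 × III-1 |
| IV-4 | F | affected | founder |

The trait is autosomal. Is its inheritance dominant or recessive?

II-2 and II-3 are both affected yet have an unaffected child III-2. Under a recessive model two affected parents are homozygous and every child would be affected, so the trait cannot be recessive.

dominant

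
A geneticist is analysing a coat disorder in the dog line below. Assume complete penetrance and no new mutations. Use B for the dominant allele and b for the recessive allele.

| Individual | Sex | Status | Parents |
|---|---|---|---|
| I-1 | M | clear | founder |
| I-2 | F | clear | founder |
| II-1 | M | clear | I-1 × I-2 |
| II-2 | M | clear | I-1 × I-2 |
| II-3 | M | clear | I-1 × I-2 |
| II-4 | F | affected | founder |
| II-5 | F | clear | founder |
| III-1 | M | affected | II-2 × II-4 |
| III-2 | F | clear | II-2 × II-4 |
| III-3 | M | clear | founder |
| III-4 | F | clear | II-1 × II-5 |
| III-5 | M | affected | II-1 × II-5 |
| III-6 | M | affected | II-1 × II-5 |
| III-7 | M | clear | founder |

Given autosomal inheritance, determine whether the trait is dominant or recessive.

II-1 and II-5 are both clear yet have an affected child III-5. Under dominance, an affected child requires at least one affected parent, so the trait cannot be dominant.

recessive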